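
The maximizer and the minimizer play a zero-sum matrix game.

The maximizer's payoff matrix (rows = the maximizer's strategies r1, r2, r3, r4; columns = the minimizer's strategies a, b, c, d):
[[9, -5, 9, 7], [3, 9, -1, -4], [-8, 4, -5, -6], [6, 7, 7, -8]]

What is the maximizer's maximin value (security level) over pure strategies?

The worst-case payoff for each row is r1: -5, r2: -4, r3: -8, r4: -8.
The best of these is -4.

-4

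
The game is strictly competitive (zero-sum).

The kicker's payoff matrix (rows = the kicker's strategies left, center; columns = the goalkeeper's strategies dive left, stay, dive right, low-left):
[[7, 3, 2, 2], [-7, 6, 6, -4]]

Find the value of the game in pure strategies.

Row minima: 2, -7 → the kicker's maximin is 2.
Column maxima: 7, 6, 6, 2 → the goalkeeper's minimax is 2.
They coincide at (left, low-left), so the value is 2.

2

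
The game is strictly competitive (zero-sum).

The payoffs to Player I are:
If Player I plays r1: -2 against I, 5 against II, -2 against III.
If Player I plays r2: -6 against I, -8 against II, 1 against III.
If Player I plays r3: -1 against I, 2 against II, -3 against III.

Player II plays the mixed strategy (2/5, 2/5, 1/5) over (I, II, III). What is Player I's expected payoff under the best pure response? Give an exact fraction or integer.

r1: (-2)·(2/5) + (5)·(2/5) + (-2)·(1/5) = 4/5.
r2: (-6)·(2/5) + (-8)·(2/5) + (1)·(1/5) = -27/5.
r3: (-1)·(2/5) + (2)·(2/5) + (-3)·(1/5) = -1/5.
The best pure response is r1 with expected payoff 4/5.

4/5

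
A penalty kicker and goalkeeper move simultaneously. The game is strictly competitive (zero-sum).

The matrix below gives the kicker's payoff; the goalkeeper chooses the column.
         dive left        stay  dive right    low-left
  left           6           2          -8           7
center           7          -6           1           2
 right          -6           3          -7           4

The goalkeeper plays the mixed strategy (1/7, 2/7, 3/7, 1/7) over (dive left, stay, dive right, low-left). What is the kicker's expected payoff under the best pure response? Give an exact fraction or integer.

0

left: (6)·(1/7) + (2)·(2/7) + (-8)·(3/7) + (7)·(1/7) = -1.
center: (7)·(1/7) + (-6)·(2/7) + (1)·(3/7) + (2)·(1/7) = 0.
right: (-6)·(1/7) + (3)·(2/7) + (-7)·(3/7) + (4)·(1/7) = -17/7.
The best pure response is center with expected payoff 0.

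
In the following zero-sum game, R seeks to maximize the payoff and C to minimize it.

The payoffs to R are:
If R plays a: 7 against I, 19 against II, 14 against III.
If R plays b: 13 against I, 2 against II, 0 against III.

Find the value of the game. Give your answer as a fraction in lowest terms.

91/10

Column II is strictly dominated by III for C (it gives R more in every row).
The remaining 2×2 game on (a, b) × (I, III) has no saddle point. Let R play a with probability p; indifference gives 7p + 13(1−p) = 14p, so p = 13/20.
Similarly C's optimal q on I is 7/10, and the value is 7·(7/10) + (14)·(3/10) = 91/10.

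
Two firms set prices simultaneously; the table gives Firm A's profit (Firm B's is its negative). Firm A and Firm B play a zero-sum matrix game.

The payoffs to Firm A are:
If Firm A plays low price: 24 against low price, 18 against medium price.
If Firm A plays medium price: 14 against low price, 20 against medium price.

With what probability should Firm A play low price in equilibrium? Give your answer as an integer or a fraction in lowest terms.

1/2

Row minima are 18 and 14, so Firm A's maximin is 18; column maxima are 24 and 20, so Firm B's minimax is 20. These differ, so the equilibrium is in mixed strategies.
Let Firm A play low price with probability p. Firm B is indifferent when 24p + 14(1−p) = 18p + 20(1−p), giving p = 1/2.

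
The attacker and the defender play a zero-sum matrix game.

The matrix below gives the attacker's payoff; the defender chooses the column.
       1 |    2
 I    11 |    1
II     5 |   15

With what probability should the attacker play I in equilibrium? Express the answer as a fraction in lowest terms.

1/2

Row minima are 1 and 5, so the attacker's maximin is 5; column maxima are 11 and 15, so the defender's minimax is 11. These differ, so the equilibrium is in mixed strategies.
Let the attacker play I with probability p. The defender is indifferent when 11p + 5(1−p) = p + 15(1−p), giving p = 1/2.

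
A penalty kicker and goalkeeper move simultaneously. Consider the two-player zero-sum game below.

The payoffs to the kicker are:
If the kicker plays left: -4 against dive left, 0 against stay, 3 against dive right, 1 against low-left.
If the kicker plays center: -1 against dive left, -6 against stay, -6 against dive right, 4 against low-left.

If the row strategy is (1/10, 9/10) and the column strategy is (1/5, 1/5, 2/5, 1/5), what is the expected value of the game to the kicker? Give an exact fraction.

-66/25

Against (1/5, 1/5, 2/5, 1/5), each row's expected payoff is left: 3/5; center: -3.
Taking the (1/10, 9/10)-weighted average: (1/10)·(3/5) + (9/10)·(-3) = -66/25.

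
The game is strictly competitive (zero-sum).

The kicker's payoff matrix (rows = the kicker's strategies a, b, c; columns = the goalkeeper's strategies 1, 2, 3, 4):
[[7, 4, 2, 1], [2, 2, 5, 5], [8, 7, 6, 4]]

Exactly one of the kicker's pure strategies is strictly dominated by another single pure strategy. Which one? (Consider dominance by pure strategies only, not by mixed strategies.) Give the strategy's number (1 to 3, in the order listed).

1

Compare a with c: 8 > 7, 7 > 4, 6 > 2, 4 > 1.
So c strictly dominates a for the kicker; a is strictly dominated.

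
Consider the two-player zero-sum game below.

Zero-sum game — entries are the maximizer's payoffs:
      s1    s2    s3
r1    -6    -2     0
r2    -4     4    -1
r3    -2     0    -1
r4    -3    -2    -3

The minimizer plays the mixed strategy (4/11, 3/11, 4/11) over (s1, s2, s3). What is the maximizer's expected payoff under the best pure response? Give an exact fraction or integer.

-8/11

r1: (-6)·(4/11) + (-2)·(3/11) + (0)·(4/11) = -30/11.
r2: (-4)·(4/11) + (4)·(3/11) + (-1)·(4/11) = -8/11.
r3: (-2)·(4/11) + (0)·(3/11) + (-1)·(4/11) = -12/11.
r4: (-3)·(4/11) + (-2)·(3/11) + (-3)·(4/11) = -30/11.
The best pure response is r2 with expected payoff -8/11.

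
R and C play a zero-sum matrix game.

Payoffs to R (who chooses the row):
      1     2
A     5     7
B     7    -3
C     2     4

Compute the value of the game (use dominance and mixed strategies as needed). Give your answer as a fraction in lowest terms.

Row C is strictly dominated by row A, so R never plays it.
The remaining 2×2 game on (A, B) × (1, 2) has no saddle point. Let R play A with probability p; indifference gives 5p + 7(1−p) = 7p − 3(1−p), so p = 5/6.
Similarly C's optimal q on 1 is 5/6, and the value is 5·(5/6) + (7)·(1/6) = 16/3.

16/3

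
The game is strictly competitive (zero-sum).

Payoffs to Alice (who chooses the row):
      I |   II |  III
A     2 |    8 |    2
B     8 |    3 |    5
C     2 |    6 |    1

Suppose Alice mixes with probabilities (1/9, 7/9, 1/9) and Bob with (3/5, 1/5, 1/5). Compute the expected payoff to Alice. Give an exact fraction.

253/45

Against (3/5, 1/5, 1/5), each row's expected payoff is A: 16/5; B: 32/5; C: 13/5.
Taking the (1/9, 7/9, 1/9)-weighted average: (1/9)·(16/5) + (7/9)·(32/5) + (1/9)·(13/5) = 253/45.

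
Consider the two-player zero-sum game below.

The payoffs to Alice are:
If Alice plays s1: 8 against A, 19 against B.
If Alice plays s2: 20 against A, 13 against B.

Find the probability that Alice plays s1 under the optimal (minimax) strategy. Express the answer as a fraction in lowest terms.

Row minima are 8 and 13, so Alice's maximin is 13; column maxima are 20 and 19, so Bob's minimax is 19. These differ, so the equilibrium is in mixed strategies.
Let Alice play s1 with probability p. Bob is indifferent when 8p + 20(1−p) = 19p + 13(1−p), giving p = 7/18.

7/18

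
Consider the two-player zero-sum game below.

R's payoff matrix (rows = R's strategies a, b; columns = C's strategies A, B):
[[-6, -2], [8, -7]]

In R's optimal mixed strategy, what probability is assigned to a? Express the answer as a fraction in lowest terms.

Row minima are -6 and -7, so R's maximin is -6; column maxima are 8 and -2, so C's minimax is -2. These differ, so the equilibrium is in mixed strategies.
Let R play a with probability p. C is indifferent when −6p + 8(1−p) = −2p − 7(1−p), giving p = 15/19.

15/19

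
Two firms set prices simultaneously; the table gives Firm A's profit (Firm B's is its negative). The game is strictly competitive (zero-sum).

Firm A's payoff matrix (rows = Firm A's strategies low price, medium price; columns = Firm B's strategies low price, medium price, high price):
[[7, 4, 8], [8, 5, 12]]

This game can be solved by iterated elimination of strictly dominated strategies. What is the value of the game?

5

Column low price is strictly dominated by medium price for Firm B (4<7, 5<8); eliminate low price.
Column high price is strictly dominated by medium price for Firm B (4<8, 5<12); eliminate high price.
Row low price is strictly dominated by row medium price (5>4); eliminate low price.
Only (medium price, medium price) remains, with payoff 5.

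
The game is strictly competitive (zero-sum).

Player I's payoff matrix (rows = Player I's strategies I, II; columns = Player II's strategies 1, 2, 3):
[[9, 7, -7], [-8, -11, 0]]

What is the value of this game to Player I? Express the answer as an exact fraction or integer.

Column 1 is strictly dominated by 2 for Player II (it gives Player I more in every row).
The remaining 2×2 game on (I, II) × (2, 3) has no saddle point. Let Player I play I with probability p; indifference gives 7p − 11(1−p) = −7p, so p = 11/25.
Similarly Player II's optimal q on 2 is 7/25, and the value is 7·(7/25) + (-7)·(18/25) = -77/25.

-77/25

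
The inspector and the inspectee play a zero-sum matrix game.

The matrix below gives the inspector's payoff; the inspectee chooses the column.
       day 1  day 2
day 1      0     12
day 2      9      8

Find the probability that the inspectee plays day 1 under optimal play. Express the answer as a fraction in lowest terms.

4/13

Row minima are 0 and 8, so the inspector's maximin is 8; column maxima are 9 and 12, so the inspectee's minimax is 9. These differ, so the equilibrium is in mixed strategies.
Let the inspectee play day 1 with probability q. The inspector is indifferent when 12(1−q) = 9q + 8(1−q), giving q = 4/13.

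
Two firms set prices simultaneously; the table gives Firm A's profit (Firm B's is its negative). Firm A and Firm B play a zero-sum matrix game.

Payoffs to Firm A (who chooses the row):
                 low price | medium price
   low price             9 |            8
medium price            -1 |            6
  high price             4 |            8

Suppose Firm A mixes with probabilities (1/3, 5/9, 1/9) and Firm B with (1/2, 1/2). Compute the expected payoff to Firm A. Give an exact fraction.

44/9

Against (1/2, 1/2), each row's expected payoff is low price: 17/2; medium price: 5/2; high price: 6.
Taking the (1/3, 5/9, 1/9)-weighted average: (1/3)·(17/2) + (5/9)·(5/2) + (1/9)·(6) = 44/9.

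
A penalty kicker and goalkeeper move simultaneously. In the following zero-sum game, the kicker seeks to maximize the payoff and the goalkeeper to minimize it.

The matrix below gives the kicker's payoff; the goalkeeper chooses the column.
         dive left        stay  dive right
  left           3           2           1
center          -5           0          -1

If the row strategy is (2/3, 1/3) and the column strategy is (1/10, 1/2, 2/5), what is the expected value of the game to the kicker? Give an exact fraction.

5/6

Against (1/10, 1/2, 2/5), each row's expected payoff is left: 17/10; center: -9/10.
Taking the (2/3, 1/3)-weighted average: (2/3)·(17/10) + (1/3)·(-9/10) = 5/6.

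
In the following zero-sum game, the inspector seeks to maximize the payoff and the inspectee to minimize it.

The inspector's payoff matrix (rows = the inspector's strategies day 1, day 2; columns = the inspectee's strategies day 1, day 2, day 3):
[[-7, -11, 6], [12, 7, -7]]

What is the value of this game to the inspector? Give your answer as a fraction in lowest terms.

-35/31

Column day 1 is strictly dominated by day 2 for the inspectee (it gives the inspector more in every row).
The remaining 2×2 game on (day 1, day 2) × (day 2, day 3) has no saddle point. Let the inspector play day 1 with probability p; indifference gives −11p + 7(1−p) = 6p − 7(1−p), so p = 14/31.
Similarly the inspectee's optimal q on day 2 is 13/31, and the value is -11·(13/31) + (6)·(18/31) = -35/31.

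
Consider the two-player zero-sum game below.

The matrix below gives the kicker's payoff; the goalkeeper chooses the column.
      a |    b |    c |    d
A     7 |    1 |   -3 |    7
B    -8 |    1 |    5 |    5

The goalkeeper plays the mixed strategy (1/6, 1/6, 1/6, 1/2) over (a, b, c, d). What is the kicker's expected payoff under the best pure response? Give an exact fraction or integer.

13/3

A: (7)·(1/6) + (1)·(1/6) + (-3)·(1/6) + (7)·(1/2) = 13/3.
B: (-8)·(1/6) + (1)·(1/6) + (5)·(1/6) + (5)·(1/2) = 13/6.
The best pure response is A with expected payoff 13/3.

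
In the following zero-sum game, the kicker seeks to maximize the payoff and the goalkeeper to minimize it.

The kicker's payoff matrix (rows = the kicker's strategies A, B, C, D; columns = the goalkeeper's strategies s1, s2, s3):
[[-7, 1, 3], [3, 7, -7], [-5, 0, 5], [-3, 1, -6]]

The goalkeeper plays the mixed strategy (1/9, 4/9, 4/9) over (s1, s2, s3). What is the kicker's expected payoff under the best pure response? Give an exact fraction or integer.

A: (-7)·(1/9) + (1)·(4/9) + (3)·(4/9) = 1.
B: (3)·(1/9) + (7)·(4/9) + (-7)·(4/9) = 1/3.
C: (-5)·(1/9) + (0)·(4/9) + (5)·(4/9) = 5/3.
D: (-3)·(1/9) + (1)·(4/9) + (-6)·(4/9) = -23/9.
The best pure response is C with expected payoff 5/3.

5/3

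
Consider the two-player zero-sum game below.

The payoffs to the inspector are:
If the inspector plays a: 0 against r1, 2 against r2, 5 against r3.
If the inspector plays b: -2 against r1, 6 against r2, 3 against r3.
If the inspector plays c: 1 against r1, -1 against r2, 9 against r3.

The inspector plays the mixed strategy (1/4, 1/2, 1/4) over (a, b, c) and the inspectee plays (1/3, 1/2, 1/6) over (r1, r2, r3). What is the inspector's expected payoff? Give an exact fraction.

Against (1/3, 1/2, 1/6), each row's expected payoff is a: 11/6; b: 17/6; c: 4/3.
Taking the (1/4, 1/2, 1/4)-weighted average: (1/4)·(11/6) + (1/2)·(17/6) + (1/4)·(4/3) = 53/24.

53/24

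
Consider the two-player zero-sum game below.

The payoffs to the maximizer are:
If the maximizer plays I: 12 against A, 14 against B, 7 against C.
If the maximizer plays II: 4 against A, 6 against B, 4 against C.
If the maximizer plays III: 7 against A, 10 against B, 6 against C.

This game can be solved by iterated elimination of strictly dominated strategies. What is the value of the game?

7

Column B is strictly dominated by A for the minimizer (12<14, 4<6, 7<10); eliminate B.
Row II is strictly dominated by row I (12>4, 7>4); eliminate II.
Row III is strictly dominated by row I (12>7, 7>6); eliminate III.
Column A is strictly dominated by C for the minimizer (7<12); eliminate A.
Only (I, C) remains, with payoff 7.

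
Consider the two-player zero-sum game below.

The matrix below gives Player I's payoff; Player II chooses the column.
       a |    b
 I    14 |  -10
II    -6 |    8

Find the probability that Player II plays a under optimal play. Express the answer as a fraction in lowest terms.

9/19

Row minima are -10 and -6, so Player I's maximin is -6; column maxima are 14 and 8, so Player II's minimax is 8. These differ, so the equilibrium is in mixed strategies.
Let Player II play a with probability q. Player I is indifferent when 14q − 10(1−q) = −6q + 8(1−q), giving q = 9/19.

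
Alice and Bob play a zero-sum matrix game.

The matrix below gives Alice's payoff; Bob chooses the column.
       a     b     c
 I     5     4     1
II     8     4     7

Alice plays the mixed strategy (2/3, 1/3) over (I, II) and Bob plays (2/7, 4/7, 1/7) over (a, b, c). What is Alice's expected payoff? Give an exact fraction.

Against (2/7, 4/7, 1/7), each row's expected payoff is I: 27/7; II: 39/7.
Taking the (2/3, 1/3)-weighted average: (2/3)·(27/7) + (1/3)·(39/7) = 31/7.

31/7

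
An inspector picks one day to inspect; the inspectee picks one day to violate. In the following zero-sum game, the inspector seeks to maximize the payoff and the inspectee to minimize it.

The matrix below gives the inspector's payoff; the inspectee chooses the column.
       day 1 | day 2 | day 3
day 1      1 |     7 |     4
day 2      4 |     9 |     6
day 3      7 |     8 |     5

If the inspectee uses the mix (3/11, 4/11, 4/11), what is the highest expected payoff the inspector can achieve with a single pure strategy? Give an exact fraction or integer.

73/11

day 1: (1)·(3/11) + (7)·(4/11) + (4)·(4/11) = 47/11.
day 2: (4)·(3/11) + (9)·(4/11) + (6)·(4/11) = 72/11.
day 3: (7)·(3/11) + (8)·(4/11) + (5)·(4/11) = 73/11.
The best pure response is day 3 with expected payoff 73/11.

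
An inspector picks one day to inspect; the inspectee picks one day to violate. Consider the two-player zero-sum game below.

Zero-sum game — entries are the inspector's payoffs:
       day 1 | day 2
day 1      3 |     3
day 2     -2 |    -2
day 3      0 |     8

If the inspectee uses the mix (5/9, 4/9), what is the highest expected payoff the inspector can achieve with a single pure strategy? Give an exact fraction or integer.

32/9

day 1: (3)·(5/9) + (3)·(4/9) = 3.
day 2: (-2)·(5/9) + (-2)·(4/9) = -2.
day 3: (0)·(5/9) + (8)·(4/9) = 32/9.
The best pure response is day 3 with expected payoff 32/9.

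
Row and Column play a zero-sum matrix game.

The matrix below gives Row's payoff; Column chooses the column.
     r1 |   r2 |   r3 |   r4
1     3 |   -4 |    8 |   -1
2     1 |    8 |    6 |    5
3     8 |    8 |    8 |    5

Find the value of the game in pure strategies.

Row minima: -4, 1, 5 → Row's maximin is 5.
Column maxima: 8, 8, 8, 5 → Column's minimax is 5.
They coincide at (3, r4), so the value is 5.

5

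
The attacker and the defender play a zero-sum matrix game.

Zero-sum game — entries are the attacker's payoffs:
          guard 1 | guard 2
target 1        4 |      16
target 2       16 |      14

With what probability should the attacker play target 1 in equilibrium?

1/7

Row minima are 4 and 14, so the attacker's maximin is 14; column maxima are 16 and 16, so the defender's minimax is 16. These differ, so the equilibrium is in mixed strategies.
Let the attacker play target 1 with probability p. The defender is indifferent when 4p + 16(1−p) = 16p + 14(1−p), giving p = 1/7.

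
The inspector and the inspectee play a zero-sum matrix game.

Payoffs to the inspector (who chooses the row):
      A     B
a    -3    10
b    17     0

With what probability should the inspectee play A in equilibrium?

Row minima are -3 and 0, so the inspector's maximin is 0; column maxima are 17 and 10, so the inspectee's minimax is 10. These differ, so the equilibrium is in mixed strategies.
Let the inspectee play A with probability q. The inspector is indifferent when −3q + 10(1−q) = 17q, giving q = 1/3.

1/3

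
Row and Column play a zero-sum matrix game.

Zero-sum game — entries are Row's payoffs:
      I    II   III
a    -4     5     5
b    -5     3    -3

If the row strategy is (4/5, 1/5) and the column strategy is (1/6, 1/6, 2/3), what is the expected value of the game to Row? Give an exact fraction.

Against (1/6, 1/6, 2/3), each row's expected payoff is a: 7/2; b: -7/3.
Taking the (4/5, 1/5)-weighted average: (4/5)·(7/2) + (1/5)·(-7/3) = 7/3.

7/3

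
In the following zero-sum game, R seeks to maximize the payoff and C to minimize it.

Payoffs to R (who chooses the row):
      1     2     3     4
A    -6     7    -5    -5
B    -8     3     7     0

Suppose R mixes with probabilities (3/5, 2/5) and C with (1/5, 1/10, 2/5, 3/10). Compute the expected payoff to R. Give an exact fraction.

-9/5

Against (1/5, 1/10, 2/5, 3/10), each row's expected payoff is A: -4; B: 3/2.
Taking the (3/5, 2/5)-weighted average: (3/5)·(-4) + (2/5)·(3/2) = -9/5.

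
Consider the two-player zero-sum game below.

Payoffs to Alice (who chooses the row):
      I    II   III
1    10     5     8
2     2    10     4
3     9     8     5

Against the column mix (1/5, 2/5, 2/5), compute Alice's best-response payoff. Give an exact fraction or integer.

36/5

1: (10)·(1/5) + (5)·(2/5) + (8)·(2/5) = 36/5.
2: (2)·(1/5) + (10)·(2/5) + (4)·(2/5) = 6.
3: (9)·(1/5) + (8)·(2/5) + (5)·(2/5) = 7.
The best pure response is 1 with expected payoff 36/5.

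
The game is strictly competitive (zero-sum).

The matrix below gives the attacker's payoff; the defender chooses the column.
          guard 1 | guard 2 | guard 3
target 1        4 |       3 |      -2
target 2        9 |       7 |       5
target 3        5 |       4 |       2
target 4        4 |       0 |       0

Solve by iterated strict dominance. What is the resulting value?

Column guard 1 is strictly dominated by guard 2 for the defender (3<4, 7<9, 4<5, 0<4); eliminate guard 1.
Row target 3 is strictly dominated by row target 2 (7>4, 5>2); eliminate target 3.
Row target 4 is strictly dominated by row target 2 (7>0, 5>0); eliminate target 4.
Column guard 2 is strictly dominated by guard 3 for the defender (-2<3, 5<7); eliminate guard 2.
Row target 1 is strictly dominated by row target 2 (5>-2); eliminate target 1.
Only (target 2, guard 3) remains, with payoff 5.

5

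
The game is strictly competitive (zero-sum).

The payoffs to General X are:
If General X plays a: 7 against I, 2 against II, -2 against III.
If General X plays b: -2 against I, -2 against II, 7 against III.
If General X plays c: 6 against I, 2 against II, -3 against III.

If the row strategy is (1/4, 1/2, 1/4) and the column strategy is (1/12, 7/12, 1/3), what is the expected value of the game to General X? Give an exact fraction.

Against (1/12, 7/12, 1/3), each row's expected payoff is a: 13/12; b: 1; c: 2/3.
Taking the (1/4, 1/2, 1/4)-weighted average: (1/4)·(13/12) + (1/2)·(1) + (1/4)·(2/3) = 15/16.

15/16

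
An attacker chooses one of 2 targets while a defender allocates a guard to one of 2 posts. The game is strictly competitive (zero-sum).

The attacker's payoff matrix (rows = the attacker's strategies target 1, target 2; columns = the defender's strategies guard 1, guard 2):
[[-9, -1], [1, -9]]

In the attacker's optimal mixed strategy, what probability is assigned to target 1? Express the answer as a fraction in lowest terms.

5/9

Row minima are -9 and -9, so the attacker's maximin is -9; column maxima are 1 and -1, so the defender's minimax is -1. These differ, so the equilibrium is in mixed strategies.
Let the attacker play target 1 with probability p. The defender is indifferent when −9p + (1−p) = −p − 9(1−p), giving p = 5/9.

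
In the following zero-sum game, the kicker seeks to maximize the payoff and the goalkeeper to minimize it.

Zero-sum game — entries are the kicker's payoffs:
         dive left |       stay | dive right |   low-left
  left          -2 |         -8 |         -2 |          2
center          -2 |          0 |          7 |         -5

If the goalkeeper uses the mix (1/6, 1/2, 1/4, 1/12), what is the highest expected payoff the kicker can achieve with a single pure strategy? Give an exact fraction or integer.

left: (-2)·(1/6) + (-8)·(1/2) + (-2)·(1/4) + (2)·(1/12) = -14/3.
center: (-2)·(1/6) + (0)·(1/2) + (7)·(1/4) + (-5)·(1/12) = 1.
The best pure response is center with expected payoff 1.

1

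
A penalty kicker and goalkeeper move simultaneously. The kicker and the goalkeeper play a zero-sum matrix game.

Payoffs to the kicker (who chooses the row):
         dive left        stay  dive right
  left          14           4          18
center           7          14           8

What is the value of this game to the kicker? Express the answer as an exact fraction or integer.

Column dive right is strictly dominated by dive left for the goalkeeper (it gives the kicker more in every row).
The remaining 2×2 game on (left, center) × (dive left, stay) has no saddle point. Let the kicker play left with probability p; indifference gives 14p + 7(1−p) = 4p + 14(1−p), so p = 7/17.
Similarly the goalkeeper's optimal q on dive left is 10/17, and the value is 14·(10/17) + (4)·(7/17) = 168/17.

168/17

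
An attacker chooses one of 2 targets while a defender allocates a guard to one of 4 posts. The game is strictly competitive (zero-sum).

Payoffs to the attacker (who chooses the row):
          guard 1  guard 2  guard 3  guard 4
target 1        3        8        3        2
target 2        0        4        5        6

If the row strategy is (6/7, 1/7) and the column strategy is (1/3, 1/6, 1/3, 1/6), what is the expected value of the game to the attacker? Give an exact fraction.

Against (1/3, 1/6, 1/3, 1/6), each row's expected payoff is target 1: 11/3; target 2: 10/3.
Taking the (6/7, 1/7)-weighted average: (6/7)·(11/3) + (1/7)·(10/3) = 76/21.

76/21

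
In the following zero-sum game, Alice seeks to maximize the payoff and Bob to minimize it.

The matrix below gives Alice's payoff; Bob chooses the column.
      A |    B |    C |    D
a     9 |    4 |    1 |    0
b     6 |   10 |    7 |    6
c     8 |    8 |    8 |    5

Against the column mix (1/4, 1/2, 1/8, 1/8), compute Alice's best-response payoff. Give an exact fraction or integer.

65/8

a: (9)·(1/4) + (4)·(1/2) + (1)·(1/8) + (0)·(1/8) = 35/8.
b: (6)·(1/4) + (10)·(1/2) + (7)·(1/8) + (6)·(1/8) = 65/8.
c: (8)·(1/4) + (8)·(1/2) + (8)·(1/8) + (5)·(1/8) = 61/8.
The best pure response is b with expected payoff 65/8.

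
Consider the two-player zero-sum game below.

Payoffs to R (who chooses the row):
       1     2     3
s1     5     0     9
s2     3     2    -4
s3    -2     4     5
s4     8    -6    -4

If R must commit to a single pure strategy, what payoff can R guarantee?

The worst-case payoff for each row is s1: 0, s2: -4, s3: -2, s4: -6.
The best of these is 0.

0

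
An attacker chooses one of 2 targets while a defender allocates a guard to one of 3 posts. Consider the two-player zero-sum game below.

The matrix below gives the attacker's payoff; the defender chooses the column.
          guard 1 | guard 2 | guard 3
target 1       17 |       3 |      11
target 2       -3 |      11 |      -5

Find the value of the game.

17/3

Column guard 1 is strictly dominated by guard 3 for the defender (it gives the attacker more in every row).
The remaining 2×2 game on (target 1, target 2) × (guard 2, guard 3) has no saddle point. Let the attacker play target 1 with probability p; indifference gives 3p + 11(1−p) = 11p − 5(1−p), so p = 2/3.
Similarly the defender's optimal q on guard 2 is 2/3, and the value is 3·(2/3) + (11)·(1/3) = 17/3.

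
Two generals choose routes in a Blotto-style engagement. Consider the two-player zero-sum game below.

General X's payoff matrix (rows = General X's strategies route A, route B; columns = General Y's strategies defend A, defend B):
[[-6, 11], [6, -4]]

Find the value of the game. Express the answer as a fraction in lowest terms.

14/9

Row minima are -6 and -4, so General X's maximin is -4; column maxima are 6 and 11, so General Y's minimax is 6. These differ, so the equilibrium is in mixed strategies.
Let General X play route A with probability p. General Y is indifferent when −6p + 6(1−p) = 11p − 4(1−p), giving p = 10/27.
Let General Y play defend A with probability q. General X is indifferent when −6q + 11(1−q) = 6q − 4(1−q), giving q = 5/9.
The value is -6·(5/9) + (11)·(4/9) = 14/9.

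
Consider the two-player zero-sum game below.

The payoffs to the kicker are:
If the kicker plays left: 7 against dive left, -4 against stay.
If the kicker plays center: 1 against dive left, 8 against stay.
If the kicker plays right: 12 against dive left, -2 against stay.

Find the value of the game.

14/3

Row left is strictly dominated by row right, so the kicker never plays it.
The remaining 2×2 game on (center, right) × (dive left, stay) has no saddle point. Let the kicker play center with probability p; indifference gives p + 12(1−p) = 8p − 2(1−p), so p = 2/3.
Similarly the goalkeeper's optimal q on dive left is 10/21, and the value is 1·(10/21) + (8)·(11/21) = 14/3.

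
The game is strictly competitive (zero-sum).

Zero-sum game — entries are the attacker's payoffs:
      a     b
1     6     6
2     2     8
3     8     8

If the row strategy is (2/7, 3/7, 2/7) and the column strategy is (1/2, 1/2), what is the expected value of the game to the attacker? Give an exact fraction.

43/7

Against (1/2, 1/2), each row's expected payoff is 1: 6; 2: 5; 3: 8.
Taking the (2/7, 3/7, 2/7)-weighted average: (2/7)·(6) + (3/7)·(5) + (2/7)·(8) = 43/7.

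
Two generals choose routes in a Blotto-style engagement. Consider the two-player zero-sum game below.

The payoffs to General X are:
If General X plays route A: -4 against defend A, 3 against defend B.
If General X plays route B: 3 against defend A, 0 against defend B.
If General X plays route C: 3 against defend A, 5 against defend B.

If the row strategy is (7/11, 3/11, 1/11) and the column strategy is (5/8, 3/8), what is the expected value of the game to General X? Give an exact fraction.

Against (5/8, 3/8), each row's expected payoff is route A: -11/8; route B: 15/8; route C: 15/4.
Taking the (7/11, 3/11, 1/11)-weighted average: (7/11)·(-11/8) + (3/11)·(15/8) + (1/11)·(15/4) = -1/44.

-1/44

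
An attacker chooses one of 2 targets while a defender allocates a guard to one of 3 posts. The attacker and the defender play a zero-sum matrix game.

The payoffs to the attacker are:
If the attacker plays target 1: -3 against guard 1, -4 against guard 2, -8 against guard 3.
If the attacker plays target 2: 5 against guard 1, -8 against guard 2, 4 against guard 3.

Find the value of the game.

-5

Column guard 1 is strictly dominated by guard 3 for the defender (it gives the attacker more in every row).
The remaining 2×2 game on (target 1, target 2) × (guard 2, guard 3) has no saddle point. Let the attacker play target 1 with probability p; indifference gives −4p − 8(1−p) = −8p + 4(1−p), so p = 3/4.
Similarly the defender's optimal q on guard 2 is 3/4, and the value is -4·(3/4) + (-8)·(1/4) = -5.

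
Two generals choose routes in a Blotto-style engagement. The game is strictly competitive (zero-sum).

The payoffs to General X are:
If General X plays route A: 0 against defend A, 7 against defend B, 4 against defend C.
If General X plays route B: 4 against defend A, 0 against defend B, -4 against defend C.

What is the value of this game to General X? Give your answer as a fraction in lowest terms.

Column defend B is strictly dominated by defend C for General Y (it gives General X more in every row).
The remaining 2×2 game on (route A, route B) × (defend A, defend C) has no saddle point. Let General X play route A with probability p; indifference gives 4(1−p) = 4p − 4(1−p), so p = 2/3.
Similarly General Y's optimal q on defend A is 2/3, and the value is 0·(2/3) + (4)·(1/3) = 4/3.

4/3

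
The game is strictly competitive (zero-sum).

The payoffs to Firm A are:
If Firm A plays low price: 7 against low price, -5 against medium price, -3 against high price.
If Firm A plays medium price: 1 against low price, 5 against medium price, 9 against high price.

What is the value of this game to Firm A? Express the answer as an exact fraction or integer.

5/2

Column high price is strictly dominated by medium price for Firm B (it gives Firm A more in every row).
The remaining 2×2 game on (low price, medium price) × (low price, medium price) has no saddle point. Let Firm A play low price with probability p; indifference gives 7p + (1−p) = −5p + 5(1−p), so p = 1/4.
Similarly Firm B's optimal q on low price is 5/8, and the value is 7·(5/8) + (-5)·(3/8) = 5/2.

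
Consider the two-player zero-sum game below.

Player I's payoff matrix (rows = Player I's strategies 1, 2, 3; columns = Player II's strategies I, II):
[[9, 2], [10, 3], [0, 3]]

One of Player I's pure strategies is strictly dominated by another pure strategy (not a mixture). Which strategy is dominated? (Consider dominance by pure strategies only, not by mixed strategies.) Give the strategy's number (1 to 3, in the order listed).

1

Compare 1 with 2: 10 > 9, 3 > 2.
So 2 strictly dominates 1 for Player I; 1 is strictly dominated.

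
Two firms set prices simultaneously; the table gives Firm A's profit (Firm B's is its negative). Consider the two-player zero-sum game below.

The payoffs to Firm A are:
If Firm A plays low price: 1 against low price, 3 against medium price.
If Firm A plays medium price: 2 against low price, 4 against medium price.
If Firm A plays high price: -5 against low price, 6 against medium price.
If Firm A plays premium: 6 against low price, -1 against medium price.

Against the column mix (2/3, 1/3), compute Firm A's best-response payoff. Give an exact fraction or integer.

low price: (1)·(2/3) + (3)·(1/3) = 5/3.
medium price: (2)·(2/3) + (4)·(1/3) = 8/3.
high price: (-5)·(2/3) + (6)·(1/3) = -4/3.
premium: (6)·(2/3) + (-1)·(1/3) = 11/3.
The best pure response is premium with expected payoff 11/3.

11/3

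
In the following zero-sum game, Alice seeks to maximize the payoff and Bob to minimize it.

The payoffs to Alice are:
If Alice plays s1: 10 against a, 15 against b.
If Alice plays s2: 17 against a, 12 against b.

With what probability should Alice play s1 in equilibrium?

1/2

Row minima are 10 and 12, so Alice's maximin is 12; column maxima are 17 and 15, so Bob's minimax is 15. These differ, so the equilibrium is in mixed strategies.
Let Alice play s1 with probability p. Bob is indifferent when 10p + 17(1−p) = 15p + 12(1−p), giving p = 1/2.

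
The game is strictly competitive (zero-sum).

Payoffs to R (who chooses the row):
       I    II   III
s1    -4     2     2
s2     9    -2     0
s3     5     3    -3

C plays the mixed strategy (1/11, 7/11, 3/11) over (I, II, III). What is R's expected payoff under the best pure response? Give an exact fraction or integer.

17/11

s1: (-4)·(1/11) + (2)·(7/11) + (2)·(3/11) = 16/11.
s2: (9)·(1/11) + (-2)·(7/11) + (0)·(3/11) = -5/11.
s3: (5)·(1/11) + (3)·(7/11) + (-3)·(3/11) = 17/11.
The best pure response is s3 with expected payoff 17/11.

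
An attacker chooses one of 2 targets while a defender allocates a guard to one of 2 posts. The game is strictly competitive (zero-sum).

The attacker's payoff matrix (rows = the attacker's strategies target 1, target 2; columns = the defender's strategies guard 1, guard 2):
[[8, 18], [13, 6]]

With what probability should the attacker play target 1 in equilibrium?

7/17

Row minima are 8 and 6, so the attacker's maximin is 8; column maxima are 13 and 18, so the defender's minimax is 13. These differ, so the equilibrium is in mixed strategies.
Let the attacker play target 1 with probability p. The defender is indifferent when 8p + 13(1−p) = 18p + 6(1−p), giving p = 7/17.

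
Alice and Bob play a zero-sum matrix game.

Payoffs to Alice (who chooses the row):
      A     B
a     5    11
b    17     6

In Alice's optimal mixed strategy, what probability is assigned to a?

11/17

Row minima are 5 and 6, so Alice's maximin is 6; column maxima are 17 and 11, so Bob's minimax is 11. These differ, so the equilibrium is in mixed strategies.
Let Alice play a with probability p. Bob is indifferent when 5p + 17(1−p) = 11p + 6(1−p), giving p = 11/17.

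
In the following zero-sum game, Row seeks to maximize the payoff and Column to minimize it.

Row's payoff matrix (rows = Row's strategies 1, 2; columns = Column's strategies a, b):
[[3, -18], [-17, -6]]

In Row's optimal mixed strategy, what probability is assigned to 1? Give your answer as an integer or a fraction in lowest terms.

Row minima are -18 and -17, so Row's maximin is -17; column maxima are 3 and -6, so Column's minimax is -6. These differ, so the equilibrium is in mixed strategies.
Let Row play 1 with probability p. Column is indifferent when 3p − 17(1−p) = −18p − 6(1−p), giving p = 11/32.

11/32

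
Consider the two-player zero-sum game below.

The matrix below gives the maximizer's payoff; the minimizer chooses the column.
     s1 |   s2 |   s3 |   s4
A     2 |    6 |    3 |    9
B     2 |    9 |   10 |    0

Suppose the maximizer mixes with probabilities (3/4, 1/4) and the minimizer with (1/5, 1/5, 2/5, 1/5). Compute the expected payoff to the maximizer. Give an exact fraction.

Against (1/5, 1/5, 2/5, 1/5), each row's expected payoff is A: 23/5; B: 31/5.
Taking the (3/4, 1/4)-weighted average: (3/4)·(23/5) + (1/4)·(31/5) = 5.

5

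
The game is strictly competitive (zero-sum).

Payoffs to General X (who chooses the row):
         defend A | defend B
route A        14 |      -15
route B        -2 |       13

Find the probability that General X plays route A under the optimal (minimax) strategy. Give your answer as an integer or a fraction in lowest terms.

15/44

Row minima are -15 and -2, so General X's maximin is -2; column maxima are 14 and 13, so General Y's minimax is 13. These differ, so the equilibrium is in mixed strategies.
Let General X play route A with probability p. General Y is indifferent when 14p − 2(1−p) = −15p + 13(1−p), giving p = 15/44.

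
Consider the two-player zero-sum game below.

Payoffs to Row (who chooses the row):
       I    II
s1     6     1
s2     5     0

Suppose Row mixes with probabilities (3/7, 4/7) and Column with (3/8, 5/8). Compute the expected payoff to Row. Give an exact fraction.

129/56

Against (3/8, 5/8), each row's expected payoff is s1: 23/8; s2: 15/8.
Taking the (3/7, 4/7)-weighted average: (3/7)·(23/8) + (4/7)·(15/8) = 129/56.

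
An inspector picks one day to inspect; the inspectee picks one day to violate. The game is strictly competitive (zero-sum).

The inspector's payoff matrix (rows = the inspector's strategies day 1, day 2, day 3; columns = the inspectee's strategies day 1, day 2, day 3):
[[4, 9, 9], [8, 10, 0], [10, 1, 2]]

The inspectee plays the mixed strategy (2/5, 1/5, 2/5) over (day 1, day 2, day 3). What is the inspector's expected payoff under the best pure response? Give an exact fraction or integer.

7

day 1: (4)·(2/5) + (9)·(1/5) + (9)·(2/5) = 7.
day 2: (8)·(2/5) + (10)·(1/5) + (0)·(2/5) = 26/5.
day 3: (10)·(2/5) + (1)·(1/5) + (2)·(2/5) = 5.
The best pure response is day 1 with expected payoff 7.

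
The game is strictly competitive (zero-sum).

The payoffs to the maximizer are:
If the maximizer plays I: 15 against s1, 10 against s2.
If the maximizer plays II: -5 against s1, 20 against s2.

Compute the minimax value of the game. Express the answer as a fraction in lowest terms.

Row minima are 10 and -5, so the maximizer's maximin is 10; column maxima are 15 and 20, so the minimizer's minimax is 15. These differ, so the equilibrium is in mixed strategies.
Let the maximizer play I with probability p. The minimizer is indifferent when 15p − 5(1−p) = 10p + 20(1−p), giving p = 5/6.
Let the minimizer play s1 with probability q. The maximizer is indifferent when 15q + 10(1−q) = −5q + 20(1−q), giving q = 1/3.
The value is 15·(1/3) + (10)·(2/3) = 35/3.

35/3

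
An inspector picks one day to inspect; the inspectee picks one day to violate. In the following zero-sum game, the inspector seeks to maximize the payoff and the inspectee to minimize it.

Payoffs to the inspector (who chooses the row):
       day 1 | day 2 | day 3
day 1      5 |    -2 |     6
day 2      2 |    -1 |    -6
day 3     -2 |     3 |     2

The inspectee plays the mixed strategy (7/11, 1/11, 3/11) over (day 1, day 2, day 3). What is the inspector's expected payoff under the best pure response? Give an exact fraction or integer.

day 1: (5)·(7/11) + (-2)·(1/11) + (6)·(3/11) = 51/11.
day 2: (2)·(7/11) + (-1)·(1/11) + (-6)·(3/11) = -5/11.
day 3: (-2)·(7/11) + (3)·(1/11) + (2)·(3/11) = -5/11.
The best pure response is day 1 with expected payoff 51/11.

51/11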